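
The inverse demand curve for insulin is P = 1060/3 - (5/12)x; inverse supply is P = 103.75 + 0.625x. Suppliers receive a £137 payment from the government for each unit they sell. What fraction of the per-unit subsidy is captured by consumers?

Pre-subsidy: 1060/3 - (5/12)x = 103.75 + 0.625x gives x* = 239.6 and P* = 253.5.
With the subsidy, sellers receive Ps = Pb + 137 for each unit, where Pb is the price buyers pay.
On the curves, Pb = 1060/3 - (5/12)x and Ps = 103.75 + 0.625x; the wedge Ps − Pb = 137 gives 103.75 + 0.625x − (1060/3 - (5/12)x) = 137, so x' = 371.12.
Then Pb = 1060/3 − (5/12)·371.12 = 198.7 and Ps = 103.75 + 0.625·371.12 = 335.7.
Buyers' price falls by P* − Pb = 253.5 − 198.7 = 54.8; sellers' price rises by Ps − P* = 335.7 − 253.5 = 82.2.
So consumers capture 54.8/137 = 0.4 of each unit of subsidy.

Consumer share = 0.4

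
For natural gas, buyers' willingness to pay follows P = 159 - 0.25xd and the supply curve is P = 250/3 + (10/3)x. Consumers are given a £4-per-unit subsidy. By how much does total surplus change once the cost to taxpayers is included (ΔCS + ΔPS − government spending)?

Net change in total surplus = -96/43

Pre-subsidy: 159 - 0.25x = 250/3 + (10/3)x gives x* = 908/43 and P* = 6610/43.
With the rebate, buyers effectively pay Pb = Ps − 4, where Ps is the price sellers receive.
On the curves, Pb = 159 - 0.25x and Ps = 250/3 + (10/3)x; the wedge Ps − Pb = 4 gives 250/3 + (10/3)x − (159 - 0.25x) = 4, so x' = 956/43.
Then Pb = 159 − 0.25·(956/43) = 6598/43 and Ps = 250/3 + (10/3)·(956/43) = 6770/43.
ΔCS = ½(908/43 + 956/43)(6610/43 − 6598/43) = 11184/1849; ΔPS = ½(908/43 + 956/43)(6770/43 − 6610/43) = 149120/1849.
Government spending = 4 × 956/43 = 3824/43.
Net change = 11184/1849 + 149120/1849 − 3824/43 = -96/43. The loss equals the DWL triangle ½·4·48/43.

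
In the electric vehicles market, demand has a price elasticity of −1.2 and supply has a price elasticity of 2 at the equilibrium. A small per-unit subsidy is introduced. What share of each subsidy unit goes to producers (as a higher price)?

Producer share = 0.375

For a small subsidy around the equilibrium, the benefit split depends on the relative slopes, which at a point are proportional to the elasticities.
Buyer share = εs/(εs + |εd|) = 2/(2 + 1.2) = 0.625; seller share = |εd|/(εs + |εd|) = 0.375.
So producers capture 0.375 of the subsidy.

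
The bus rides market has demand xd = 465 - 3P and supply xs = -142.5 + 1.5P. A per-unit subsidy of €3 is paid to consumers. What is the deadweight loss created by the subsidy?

Deadweight loss = €4.5

Pre-subsidy: 465 - 3P = -142.5 + 1.5P gives P* = 135, x* = 60.
With the rebate, buyers effectively pay Pb = Ps − 3, where Ps is the price sellers receive.
Demand in terms of Ps becomes xd = 465 − 3(Ps − 3) = 474 - 3Ps. Setting this equal to supply: 474 - 3Ps = -142.5 + 1.5Ps, so Ps = 137.
Buyers pay Pb = 137 − 3 = 134; x' = -142.5 + 1.5·137 = 63.
The subsidy expands output by 63 − 60 = 3 past the efficient level; on those units the gap between marginal cost and willingness to pay runs from 0 up to 3.
DWL = ½ × 3 × 3 = 4.5.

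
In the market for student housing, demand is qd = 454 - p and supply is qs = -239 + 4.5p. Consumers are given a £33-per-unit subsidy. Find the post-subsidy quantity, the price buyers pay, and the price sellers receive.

q' = 355; buyers pay £99; sellers receive £132

Pre-subsidy: 454 - p = -239 + 4.5p gives p* = 126, q* = 328.
With the rebate, buyers effectively pay pb = ps − 33, where ps is the price sellers receive.
Demand in terms of ps becomes qd = 454 − 1(ps − 33) = 487 - ps. Setting this equal to supply: 487 - ps = -239 + 4.5ps, so ps = 132.
Buyers pay pb = 132 − 33 = 99; q' = -239 + 4.5·132 = 355.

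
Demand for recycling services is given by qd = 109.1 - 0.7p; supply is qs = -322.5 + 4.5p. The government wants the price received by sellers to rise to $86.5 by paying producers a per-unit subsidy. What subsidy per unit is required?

Required subsidy s = $26 per unit

At a seller price of 86.5, quantity supplied is -322.5 + 4.5·86.5 = 66.75.
Buyers absorb 66.75 only when they pay pb with 109.1 − 0.7·pb = 66.75, i.e. pb = 60.5.
s = ps − pb = 86.5 − 60.5 = 26.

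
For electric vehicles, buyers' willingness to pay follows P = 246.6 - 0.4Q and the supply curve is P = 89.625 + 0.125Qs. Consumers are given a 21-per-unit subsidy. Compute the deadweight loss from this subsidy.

Pre-subsidy: 246.6 - 0.4Q = 89.625 + 0.125Q gives Q* = 299 and P* = 127.
With the rebate, buyers effectively pay Pb = Ps − 21, where Ps is the price sellers receive.
On the curves, Pb = 246.6 - 0.4Q and Ps = 89.625 + 0.125Q; the wedge Ps − Pb = 21 gives 89.625 + 0.125Q − (246.6 - 0.4Q) = 21, so Q' = 339.
Then Pb = 246.6 − 0.4·339 = 111 and Ps = 89.625 + 0.125·339 = 132.
The subsidy expands output by 339 − 299 = 40 past the efficient level; on those units the gap between marginal cost and willingness to pay runs from 0 up to 21.
DWL = ½ × 21 × 40 = 420.

Deadweight loss = 420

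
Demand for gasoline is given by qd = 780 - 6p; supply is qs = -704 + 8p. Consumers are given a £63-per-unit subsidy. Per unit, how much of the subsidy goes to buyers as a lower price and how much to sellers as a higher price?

Buyers gain £36 per unit; sellers gain £27 per unit

Pre-subsidy: 780 - 6p = -704 + 8p gives p* = 106, q* = 144.
With the rebate, buyers effectively pay pb = ps − 63, where ps is the price sellers receive.
Demand in terms of ps becomes qd = 780 − 6(ps − 63) = 1158 - 6ps. Setting this equal to supply: 1158 - 6ps = -704 + 8ps, so ps = 133.
Buyers pay pb = 133 − 63 = 70; q' = -704 + 8·133 = 360.
Buyers' price falls by p* − pb = 106 − 70 = 36; sellers' price rises by ps − p* = 133 − 106 = 27.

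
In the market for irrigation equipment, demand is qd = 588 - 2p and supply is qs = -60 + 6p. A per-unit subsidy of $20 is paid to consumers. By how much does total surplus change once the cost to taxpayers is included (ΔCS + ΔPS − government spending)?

Net change in total surplus = -$300

Pre-subsidy: 588 - 2p = -60 + 6p gives p* = 81, q* = 426.
With the rebate, buyers effectively pay pb = ps − 20, where ps is the price sellers receive.
Demand in terms of ps becomes qd = 588 − 2(ps − 20) = 628 - 2ps. Setting this equal to supply: 628 - 2ps = -60 + 6ps, so ps = 86.
Buyers pay pb = 86 − 20 = 66; q' = -60 + 6·86 = 456.
ΔCS = ½(426 + 456)(81 − 66) = 6615; ΔPS = ½(426 + 456)(86 − 81) = 2205.
Government spending = 20 × 456 = 9120.
Net change = 6615 + 2205 − 9120 = -300. The loss equals the DWL triangle ½·20·30.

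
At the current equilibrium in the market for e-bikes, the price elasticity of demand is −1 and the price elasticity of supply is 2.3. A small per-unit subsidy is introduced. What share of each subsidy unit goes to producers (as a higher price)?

For a small subsidy around the equilibrium, the benefit split depends on the relative slopes, which at a point are proportional to the elasticities.
Buyer share = εs/(εs + |εd|) = 2.3/(2.3 + 1) = 23/33; seller share = |εd|/(εs + |εd|) = 10/33.
So producers capture 10/33 of the subsidy.

Producer share = 10/33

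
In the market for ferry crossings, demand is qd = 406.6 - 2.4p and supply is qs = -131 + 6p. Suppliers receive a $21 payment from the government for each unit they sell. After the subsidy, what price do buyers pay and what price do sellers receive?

Buyers pay $49; sellers receive $70

Pre-subsidy: 406.6 - 2.4p = -131 + 6p gives p* = 64, q* = 253.
With the subsidy, sellers receive ps = pb + 21 for each unit, where pb is the price buyers pay.
Supply in terms of pb becomes qs = -131 + 6(pb + 21) = -5 + 6pb. Setting this equal to demand: 406.6 - 2.4pb = -5 + 6pb, so pb = 49.
Sellers receive ps = 49 + 21 = 70; q' = 406.6 − 2.4·49 = 289.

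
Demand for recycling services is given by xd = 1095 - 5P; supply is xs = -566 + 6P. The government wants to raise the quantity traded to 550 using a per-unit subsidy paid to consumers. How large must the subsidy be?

Required subsidy s = 77 per unit

At x = 550, invert demand for the buyer price: Pb = (1095 − 550)/5 = 109; invert supply for the seller price: Ps = (550 − (-566))/6 = 186.
The subsidy must fill the gap: s = Ps − Pb = 186 − 109 = 77.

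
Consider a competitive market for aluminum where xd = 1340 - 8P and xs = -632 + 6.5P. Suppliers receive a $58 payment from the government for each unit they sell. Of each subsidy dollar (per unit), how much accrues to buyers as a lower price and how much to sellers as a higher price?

Pre-subsidy: 1340 - 8P = -632 + 6.5P gives P* = 136, x* = 252.
With the subsidy, sellers receive Ps = Pb + 58 for each unit, where Pb is the price buyers pay.
Supply in terms of Pb becomes xs = -632 + 6.5(Pb + 58) = -255 + 6.5Pb. Setting this equal to demand: 1340 - 8Pb = -255 + 6.5Pb, so Pb = 110.
Sellers receive Ps = 110 + 58 = 168; x' = 1340 − 8·110 = 460.
Buyers' price falls by P* − Pb = 136 − 110 = 26; sellers' price rises by Ps − P* = 168 − 136 = 32.

Buyers gain $26 per unit; sellers gain $32 per unit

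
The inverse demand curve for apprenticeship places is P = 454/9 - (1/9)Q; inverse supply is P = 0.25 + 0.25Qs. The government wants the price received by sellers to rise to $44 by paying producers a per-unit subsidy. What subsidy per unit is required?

At a seller price of 44, quantity supplied is -1 + 4·44 = 175.
Buyers absorb 175 only when they pay Pb = 454/9 − (1/9)·175 = 31.
s = Ps − Pb = 44 − 31 = 13.

Required subsidy s = $13 per unit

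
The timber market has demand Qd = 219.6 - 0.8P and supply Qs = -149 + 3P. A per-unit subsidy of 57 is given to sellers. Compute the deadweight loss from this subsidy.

Pre-subsidy: 219.6 - 0.8P = -149 + 3P gives P* = 97, Q* = 142.
With the subsidy, sellers receive Ps = Pb + 57 for each unit, where Pb is the price buyers pay.
Supply in terms of Pb becomes Qs = -149 + 3(Pb + 57) = 22 + 3Pb. Setting this equal to demand: 219.6 - 0.8Pb = 22 + 3Pb, so Pb = 52.
Sellers receive Ps = 52 + 57 = 109; Q' = 219.6 − 0.8·52 = 178.
The subsidy expands output by 178 − 142 = 36 past the efficient level; on those units the gap between marginal cost and willingness to pay runs from 0 up to 57.
DWL = ½ × 57 × 36 = 1026.

Deadweight loss = 1026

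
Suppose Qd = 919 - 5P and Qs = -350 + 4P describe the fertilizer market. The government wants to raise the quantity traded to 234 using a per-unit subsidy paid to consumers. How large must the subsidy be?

Required subsidy s = 9 per unit

At Q = 234, invert demand for the buyer price: Pb = (919 − 234)/5 = 137; invert supply for the seller price: Ps = (234 − (-350))/4 = 146.
The subsidy must fill the gap: s = Ps − Pb = 146 − 137 = 9.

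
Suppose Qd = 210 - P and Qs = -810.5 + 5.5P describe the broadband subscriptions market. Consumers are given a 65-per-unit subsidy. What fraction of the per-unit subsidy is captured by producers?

Producer share = 2/13

Pre-subsidy: 210 - P = -810.5 + 5.5P gives P* = 157, Q* = 53.
With the rebate, buyers effectively pay Pb = Ps − 65, where Ps is the price sellers receive.
Demand in terms of Ps becomes Qd = 210 − 1(Ps − 65) = 275 - Ps. Setting this equal to supply: 275 - Ps = -810.5 + 5.5Ps, so Ps = 167.
Buyers pay Pb = 167 − 65 = 102; Q' = -810.5 + 5.5·167 = 108.
Buyers' price falls by P* − Pb = 157 − 102 = 55; sellers' price rises by Ps − P* = 167 − 157 = 10.
So producers capture 10/65 = 2/13 of each unit of subsidy.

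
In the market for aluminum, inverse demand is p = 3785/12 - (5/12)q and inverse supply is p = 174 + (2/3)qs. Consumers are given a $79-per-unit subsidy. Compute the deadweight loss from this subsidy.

Pre-subsidy: 3785/12 - (5/12)q = 174 + (2/3)q gives q* = 1697/13 and p* = 10180/39.
With the rebate, buyers effectively pay pb = ps − 79, where ps is the price sellers receive.
On the curves, pb = 3785/12 - (5/12)q and ps = 174 + (2/3)q; the wedge ps − pb = 79 gives 174 + (2/3)q − (3785/12 - (5/12)q) = 79, so q' = 2645/13.
Then pb = 3785/12 − (5/12)·(2645/13) = 8995/39 and ps = 174 + (2/3)·(2645/13) = 12076/39.
The subsidy expands output by 2645/13 − 1697/13 = 948/13 past the efficient level; on those units the gap between marginal cost and willingness to pay runs from 0 up to 79.
DWL = ½ × 79 × 948/13 = 37446/13.

Deadweight loss = 37446/13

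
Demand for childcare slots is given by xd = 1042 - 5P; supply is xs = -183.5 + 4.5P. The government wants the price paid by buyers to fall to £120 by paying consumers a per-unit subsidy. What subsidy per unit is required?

Required subsidy s = £19 per unit

At a buyer price of 120, quantity demanded is 1042 − 5·120 = 442.
Sellers supply 442 only when they receive Ps with -183.5 + 4.5·Ps = 442, i.e. Ps = 139.
s = Ps − Pb = 139 − 120 = 19.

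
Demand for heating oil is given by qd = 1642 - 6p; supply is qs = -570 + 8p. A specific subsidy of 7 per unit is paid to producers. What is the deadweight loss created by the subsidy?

Deadweight loss = 84

Pre-subsidy: 1642 - 6p = -570 + 8p gives p* = 158, q* = 694.
With the subsidy, sellers receive ps = pb + 7 for each unit, where pb is the price buyers pay.
Supply in terms of pb becomes qs = -570 + 8(pb + 7) = -514 + 8pb. Setting this equal to demand: 1642 - 6pb = -514 + 8pb, so pb = 154.
Sellers receive ps = 154 + 7 = 161; q' = 1642 − 6·154 = 718.
The subsidy expands output by 718 − 694 = 24 past the efficient level; on those units the gap between marginal cost and willingness to pay runs from 0 up to 7.
DWL = ½ × 7 × 24 = 84.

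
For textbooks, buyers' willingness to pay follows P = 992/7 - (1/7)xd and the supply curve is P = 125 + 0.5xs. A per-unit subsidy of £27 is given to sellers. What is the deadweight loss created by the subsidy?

Pre-subsidy: 992/7 - (1/7)x = 125 + 0.5x gives x* = 26 and P* = 138.
With the subsidy, sellers receive Ps = Pb + 27 for each unit, where Pb is the price buyers pay.
On the curves, Pb = 992/7 - (1/7)x and Ps = 125 + 0.5x; the wedge Ps − Pb = 27 gives 125 + 0.5x − (992/7 - (1/7)x) = 27, so x' = 68.
Then Pb = 992/7 − (1/7)·68 = 132 and Ps = 125 + 0.5·68 = 159.
The subsidy expands output by 68 − 26 = 42 past the efficient level; on those units the gap between marginal cost and willingness to pay runs from 0 up to 27.
DWL = ½ × 27 × 42 = 567.

Deadweight loss = £567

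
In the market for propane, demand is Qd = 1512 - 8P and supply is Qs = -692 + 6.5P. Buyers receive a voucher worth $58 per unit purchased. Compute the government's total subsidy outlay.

Pre-subsidy: 1512 - 8P = -692 + 6.5P gives P* = 152, Q* = 296.
With the rebate, buyers effectively pay Pb = Ps − 58, where Ps is the price sellers receive.
Demand in terms of Ps becomes Qd = 1512 − 8(Ps − 58) = 1976 - 8Ps. Setting this equal to supply: 1976 - 8Ps = -692 + 6.5Ps, so Ps = 184.
Buyers pay Pb = 184 − 58 = 126; Q' = -692 + 6.5·184 = 504.
Government outlay = subsidy × quantity = 58 × 504 = 29232.

Government cost = $29232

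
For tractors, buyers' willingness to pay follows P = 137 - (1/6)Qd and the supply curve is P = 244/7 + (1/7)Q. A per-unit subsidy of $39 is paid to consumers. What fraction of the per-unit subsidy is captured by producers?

Producer share = 6/13

Pre-subsidy: 137 - (1/6)Q = 244/7 + (1/7)Q gives Q* = 330 and P* = 82.
With the rebate, buyers effectively pay Pb = Ps − 39, where Ps is the price sellers receive.
On the curves, Pb = 137 - (1/6)Q and Ps = 244/7 + (1/7)Q; the wedge Ps − Pb = 39 gives 244/7 + (1/7)Q − (137 - (1/6)Q) = 39, so Q' = 456.
Then Pb = 137 − (1/6)·456 = 61 and Ps = 244/7 + (1/7)·456 = 100.
Buyers' price falls by P* − Pb = 82 − 61 = 21; sellers' price rises by Ps − P* = 100 − 82 = 18.
So producers capture 18/39 = 6/13 of each unit of subsidy.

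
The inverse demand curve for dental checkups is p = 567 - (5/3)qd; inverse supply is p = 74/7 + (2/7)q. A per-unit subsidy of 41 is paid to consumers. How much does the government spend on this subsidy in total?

Government cost = 12546

Pre-subsidy: 567 - (5/3)q = 74/7 + (2/7)q gives q* = 285 and p* = 92.
With the rebate, buyers effectively pay pb = ps − 41, where ps is the price sellers receive.
On the curves, pb = 567 - (5/3)q and ps = 74/7 + (2/7)q; the wedge ps − pb = 41 gives 74/7 + (2/7)q − (567 - (5/3)q) = 41, so q' = 306.
Then pb = 567 − (5/3)·306 = 57 and ps = 74/7 + (2/7)·306 = 98.
Government outlay = subsidy × quantity = 41 × 306 = 12546.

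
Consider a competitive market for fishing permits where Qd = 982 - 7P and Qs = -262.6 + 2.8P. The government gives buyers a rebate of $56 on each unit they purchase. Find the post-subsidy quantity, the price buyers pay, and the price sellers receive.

Pre-subsidy: 982 - 7P = -262.6 + 2.8P gives P* = 127, Q* = 93.
With the rebate, buyers effectively pay Pb = Ps − 56, where Ps is the price sellers receive.
Demand in terms of Ps becomes Qd = 982 − 7(Ps − 56) = 1374 - 7Ps. Setting this equal to supply: 1374 - 7Ps = -262.6 + 2.8Ps, so Ps = 167.
Buyers pay Pb = 167 − 56 = 111; Q' = -262.6 + 2.8·167 = 205.

Q' = 205; buyers pay $111; sellers receive $167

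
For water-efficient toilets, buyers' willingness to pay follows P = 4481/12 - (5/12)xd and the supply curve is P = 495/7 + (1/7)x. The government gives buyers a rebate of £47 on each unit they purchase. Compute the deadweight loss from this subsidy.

Pre-subsidy: 4481/12 - (5/12)x = 495/7 + (1/7)x gives x* = 541 and P* = 148.
With the rebate, buyers effectively pay Pb = Ps − 47, where Ps is the price sellers receive.
On the curves, Pb = 4481/12 - (5/12)x and Ps = 495/7 + (1/7)x; the wedge Ps − Pb = 47 gives 495/7 + (1/7)x − (4481/12 - (5/12)x) = 47, so x' = 625.
Then Pb = 4481/12 − (5/12)·625 = 113 and Ps = 495/7 + (1/7)·625 = 160.
The subsidy expands output by 625 − 541 = 84 past the efficient level; on those units the gap between marginal cost and willingness to pay runs from 0 up to 47.
DWL = ½ × 47 × 84 = 1974.

Deadweight loss = £1974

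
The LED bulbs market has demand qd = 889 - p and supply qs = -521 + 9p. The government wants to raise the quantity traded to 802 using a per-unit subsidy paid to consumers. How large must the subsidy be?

At q = 802, invert demand for the buyer price: pb = (889 − 802)/1 = 87; invert supply for the seller price: ps = (802 − (-521))/9 = 147.
The subsidy must fill the gap: s = ps − pb = 147 − 87 = 60.

Required subsidy s = 60 per unit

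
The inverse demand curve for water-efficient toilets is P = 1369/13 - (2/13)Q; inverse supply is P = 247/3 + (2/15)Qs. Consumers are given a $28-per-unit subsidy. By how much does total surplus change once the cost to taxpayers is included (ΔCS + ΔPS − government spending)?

Net change in total surplus = -$1365

Pre-subsidy: 1369/13 - (2/13)Q = 247/3 + (2/15)Q gives Q* = 80 and P* = 93.
With the rebate, buyers effectively pay Pb = Ps − 28, where Ps is the price sellers receive.
On the curves, Pb = 1369/13 - (2/13)Q and Ps = 247/3 + (2/15)Q; the wedge Ps − Pb = 28 gives 247/3 + (2/15)Q − (1369/13 - (2/13)Q) = 28, so Q' = 177.5.
Then Pb = 1369/13 − (2/13)·177.5 = 78 and Ps = 247/3 + (2/15)·177.5 = 106.
ΔCS = ½(80 + 177.5)(93 − 78) = 1931.25; ΔPS = ½(80 + 177.5)(106 − 93) = 1673.75.
Government spending = 28 × 177.5 = 4970.
Net change = 1931.25 + 1673.75 − 4970 = -1365. The loss equals the DWL triangle ½·28·97.5.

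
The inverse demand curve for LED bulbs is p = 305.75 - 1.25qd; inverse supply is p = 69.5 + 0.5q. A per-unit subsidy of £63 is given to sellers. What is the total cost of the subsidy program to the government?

Pre-subsidy: 305.75 - 1.25q = 69.5 + 0.5q gives q* = 135 and p* = 137.
With the subsidy, sellers receive ps = pb + 63 for each unit, where pb is the price buyers pay.
On the curves, pb = 305.75 - 1.25q and ps = 69.5 + 0.5q; the wedge ps − pb = 63 gives 69.5 + 0.5q − (305.75 - 1.25q) = 63, so q' = 171.
Then pb = 305.75 − 1.25·171 = 92 and ps = 69.5 + 0.5·171 = 155.
Government outlay = subsidy × quantity = 63 × 171 = 10773.

Government cost = £10773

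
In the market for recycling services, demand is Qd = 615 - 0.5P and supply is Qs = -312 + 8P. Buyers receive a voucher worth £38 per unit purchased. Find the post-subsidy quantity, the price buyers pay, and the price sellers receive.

Pre-subsidy: 615 - 0.5P = -312 + 8P gives P* = 1854/17, Q* = 9528/17.
With the rebate, buyers effectively pay Pb = Ps − 38, where Ps is the price sellers receive.
Demand in terms of Ps becomes Qd = 615 − 0.5(Ps − 38) = 634 - 0.5Ps. Setting this equal to supply: 634 - 0.5Ps = -312 + 8Ps, so Ps = 1892/17.
Buyers pay Pb = 1892/17 − 38 = 1246/17; Q' = -312 + 8·(1892/17) = 9832/17.

Q' = 9832/17; buyers pay 1246/17; sellers receive 1892/17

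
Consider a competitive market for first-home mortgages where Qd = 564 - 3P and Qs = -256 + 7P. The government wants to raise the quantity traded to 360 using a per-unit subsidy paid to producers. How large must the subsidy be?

At Q = 360, invert demand for the buyer price: Pb = (564 − 360)/3 = 68; invert supply for the seller price: Ps = (360 − (-256))/7 = 88.
The subsidy must fill the gap: s = Ps − Pb = 88 − 68 = 20.

Required subsidy s = 20 per unit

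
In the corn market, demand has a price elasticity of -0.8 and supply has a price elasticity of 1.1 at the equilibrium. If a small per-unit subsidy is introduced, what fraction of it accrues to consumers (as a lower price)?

For a small subsidy around the equilibrium, the benefit split depends on the relative slopes, which at a point are proportional to the elasticities.
Buyer share = εs/(εs + |εd|) = 1.1/(1.1 + 0.8) = 11/19; seller share = |εd|/(εs + |εd|) = 8/19.

Consumer share = 11/19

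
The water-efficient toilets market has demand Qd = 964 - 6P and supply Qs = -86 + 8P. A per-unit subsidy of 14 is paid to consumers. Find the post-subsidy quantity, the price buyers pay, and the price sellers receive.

Q' = 562; buyers pay 67; sellers receive 81

Pre-subsidy: 964 - 6P = -86 + 8P gives P* = 75, Q* = 514.
With the rebate, buyers effectively pay Pb = Ps − 14, where Ps is the price sellers receive.
Demand in terms of Ps becomes Qd = 964 − 6(Ps − 14) = 1048 - 6Ps. Setting this equal to supply: 1048 - 6Ps = -86 + 8Ps, so Ps = 81.
Buyers pay Pb = 81 − 14 = 67; Q' = -86 + 8·81 = 562.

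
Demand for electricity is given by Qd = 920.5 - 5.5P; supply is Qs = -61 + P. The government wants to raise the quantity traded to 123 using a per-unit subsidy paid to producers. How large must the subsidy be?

At Q = 123, invert demand for the buyer price: Pb = (920.5 − 123)/5.5 = 145; invert supply for the seller price: Ps = (123 − (-61))/1 = 184.
The subsidy must fill the gap: s = Ps − Pb = 184 − 145 = 39.

Required subsidy s = 39 per unit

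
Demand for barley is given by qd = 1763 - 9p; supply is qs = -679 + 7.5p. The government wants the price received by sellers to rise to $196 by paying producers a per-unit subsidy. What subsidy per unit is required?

Required subsidy s = $88 per unit

At a seller price of 196, quantity supplied is -679 + 7.5·196 = 791.
Buyers absorb 791 only when they pay pb with 1763 − 9·pb = 791, i.e. pb = 108.
s = ps − pb = 196 − 108 = 88.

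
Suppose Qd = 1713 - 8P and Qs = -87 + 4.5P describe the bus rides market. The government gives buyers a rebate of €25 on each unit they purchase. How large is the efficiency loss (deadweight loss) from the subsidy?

Deadweight loss = €900

Pre-subsidy: 1713 - 8P = -87 + 4.5P gives P* = 144, Q* = 561.
With the rebate, buyers effectively pay Pb = Ps − 25, where Ps is the price sellers receive.
Demand in terms of Ps becomes Qd = 1713 − 8(Ps − 25) = 1913 - 8Ps. Setting this equal to supply: 1913 - 8Ps = -87 + 4.5Ps, so Ps = 160.
Buyers pay Pb = 160 − 25 = 135; Q' = -87 + 4.5·160 = 633.
The subsidy expands output by 633 − 561 = 72 past the efficient level; on those units the gap between marginal cost and willingness to pay runs from 0 up to 25.
DWL = ½ × 25 × 72 = 900.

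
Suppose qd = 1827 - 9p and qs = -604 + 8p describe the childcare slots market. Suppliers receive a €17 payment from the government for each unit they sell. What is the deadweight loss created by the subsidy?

Deadweight loss = €612

Pre-subsidy: 1827 - 9p = -604 + 8p gives p* = 143, q* = 540.
With the subsidy, sellers receive ps = pb + 17 for each unit, where pb is the price buyers pay.
Supply in terms of pb becomes qs = -604 + 8(pb + 17) = -468 + 8pb. Setting this equal to demand: 1827 - 9pb = -468 + 8pb, so pb = 135.
Sellers receive ps = 135 + 17 = 152; q' = 1827 − 9·135 = 612.
The subsidy expands output by 612 − 540 = 72 past the efficient level; on those units the gap between marginal cost and willingness to pay runs from 0 up to 17.
DWL = ½ × 17 × 72 = 612.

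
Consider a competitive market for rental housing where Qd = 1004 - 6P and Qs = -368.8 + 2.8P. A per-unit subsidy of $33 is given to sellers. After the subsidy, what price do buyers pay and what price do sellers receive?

Buyers pay $145.5; sellers receive $178.5

Pre-subsidy: 1004 - 6P = -368.8 + 2.8P gives P* = 156, Q* = 68.
With the subsidy, sellers receive Ps = Pb + 33 for each unit, where Pb is the price buyers pay.
Supply in terms of Pb becomes Qs = -368.8 + 2.8(Pb + 33) = -276.4 + 2.8Pb. Setting this equal to demand: 1004 - 6Pb = -276.4 + 2.8Pb, so Pb = 145.5.
Sellers receive Ps = 145.5 + 33 = 178.5; Q' = 1004 − 6·145.5 = 131.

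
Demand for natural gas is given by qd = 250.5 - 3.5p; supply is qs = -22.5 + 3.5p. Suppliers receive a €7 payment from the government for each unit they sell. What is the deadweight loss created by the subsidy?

Pre-subsidy: 250.5 - 3.5p = -22.5 + 3.5p gives p* = 39, q* = 114.
With the subsidy, sellers receive ps = pb + 7 for each unit, where pb is the price buyers pay.
Supply in terms of pb becomes qs = -22.5 + 3.5(pb + 7) = 2 + 3.5pb. Setting this equal to demand: 250.5 - 3.5pb = 2 + 3.5pb, so pb = 35.5.
Sellers receive ps = 35.5 + 7 = 42.5; q' = 250.5 − 3.5·35.5 = 126.25.
The subsidy expands output by 126.25 − 114 = 12.25 past the efficient level; on those units the gap between marginal cost and willingness to pay runs from 0 up to 7.
DWL = ½ × 7 × 12.25 = 42.875.

Deadweight loss = €42.875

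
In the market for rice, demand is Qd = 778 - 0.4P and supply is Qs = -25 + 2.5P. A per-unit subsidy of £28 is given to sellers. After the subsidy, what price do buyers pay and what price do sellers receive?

Pre-subsidy: 778 - 0.4P = -25 + 2.5P gives P* = 8030/29, Q* = 19350/29.
With the subsidy, sellers receive Ps = Pb + 28 for each unit, where Pb is the price buyers pay.
Supply in terms of Pb becomes Qs = -25 + 2.5(Pb + 28) = 45 + 2.5Pb. Setting this equal to demand: 778 - 0.4Pb = 45 + 2.5Pb, so Pb = 7330/29.
Sellers receive Ps = 7330/29 + 28 = 8142/29; Q' = 778 − 0.4·(7330/29) = 19630/29.

Buyers pay 7330/29; sellers receive 8142/29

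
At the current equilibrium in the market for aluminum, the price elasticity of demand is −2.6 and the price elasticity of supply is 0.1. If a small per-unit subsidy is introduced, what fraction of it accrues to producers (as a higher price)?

Producer share = 26/27

For a small subsidy around the equilibrium, the benefit split depends on the relative slopes, which at a point are proportional to the elasticities.
Buyer share = εs/(εs + |εd|) = 0.1/(0.1 + 2.6) = 1/27; seller share = |εd|/(εs + |εd|) = 26/27.
So producers capture 26/27 of the subsidy.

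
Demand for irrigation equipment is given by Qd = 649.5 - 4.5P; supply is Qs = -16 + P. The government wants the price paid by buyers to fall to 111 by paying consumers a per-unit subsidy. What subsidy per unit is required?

At a buyer price of 111, quantity demanded is 649.5 − 4.5·111 = 150.
Sellers supply 150 only when they receive Ps with -16 + 1·Ps = 150, i.e. Ps = 166.
s = Ps − Pb = 166 − 111 = 55.

Required subsidy s = 55 per unit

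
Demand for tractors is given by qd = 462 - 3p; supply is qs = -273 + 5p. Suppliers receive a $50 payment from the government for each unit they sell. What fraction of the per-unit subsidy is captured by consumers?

Pre-subsidy: 462 - 3p = -273 + 5p gives p* = 91.875, q* = 186.375.
With the subsidy, sellers receive ps = pb + 50 for each unit, where pb is the price buyers pay.
Supply in terms of pb becomes qs = -273 + 5(pb + 50) = -23 + 5pb. Setting this equal to demand: 462 - 3pb = -23 + 5pb, so pb = 60.625.
Sellers receive ps = 60.625 + 50 = 110.625; q' = 462 − 3·60.625 = 280.125.
Buyers' price falls by p* − pb = 91.875 − 60.625 = 31.25; sellers' price rises by ps − p* = 110.625 − 91.875 = 18.75.
So consumers capture 31.25/50 = 0.625 of each unit of subsidy.

Consumer share = 0.625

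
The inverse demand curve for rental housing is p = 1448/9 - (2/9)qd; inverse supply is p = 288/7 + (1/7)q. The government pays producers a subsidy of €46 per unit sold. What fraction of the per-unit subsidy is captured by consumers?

Pre-subsidy: 1448/9 - (2/9)q = 288/7 + (1/7)q gives q* = 328 and p* = 88.
With the subsidy, sellers receive ps = pb + 46 for each unit, where pb is the price buyers pay.
On the curves, pb = 1448/9 - (2/9)q and ps = 288/7 + (1/7)q; the wedge ps − pb = 46 gives 288/7 + (1/7)q − (1448/9 - (2/9)q) = 46, so q' = 454.
Then pb = 1448/9 − (2/9)·454 = 60 and ps = 288/7 + (1/7)·454 = 106.
Buyers' price falls by p* − pb = 88 − 60 = 28; sellers' price rises by ps − p* = 106 − 88 = 18.
So consumers capture 28/46 = 14/23 of each unit of subsidy.

Consumer share = 14/23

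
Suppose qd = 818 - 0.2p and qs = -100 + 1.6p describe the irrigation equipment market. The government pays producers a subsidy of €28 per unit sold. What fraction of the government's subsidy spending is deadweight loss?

Pre-subsidy: 818 - 0.2p = -100 + 1.6p gives p* = 510, q* = 716.
With the subsidy, sellers receive ps = pb + 28 for each unit, where pb is the price buyers pay.
Supply in terms of pb becomes qs = -100 + 1.6(pb + 28) = -55.2 + 1.6pb. Setting this equal to demand: 818 - 0.2pb = -55.2 + 1.6pb, so pb = 4366/9.
Sellers receive ps = 4366/9 + 28 = 4618/9; q' = 818 − 0.2·(4366/9) = 32444/45.
ΔCS = ½(716 + 32444/45)(510 − 4366/9) = 7242368/405; ΔPS = ½(716 + 32444/45)(4618/9 − 510) = 905296/405.
Government spending = 28 × 32444/45 = 908432/45.
DWL = ½ × 28 × (32444/45 − 716) = 3136/45; fraction = (3136/45) / (908432/45) = 28/8111.

DWL / government spending = 28/8111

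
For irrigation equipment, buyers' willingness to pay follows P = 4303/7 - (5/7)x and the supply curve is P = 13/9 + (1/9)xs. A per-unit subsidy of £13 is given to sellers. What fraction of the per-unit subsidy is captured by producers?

Pre-subsidy: 4303/7 - (5/7)x = 13/9 + (1/9)x gives x* = 743 and P* = 84.
With the subsidy, sellers receive Ps = Pb + 13 for each unit, where Pb is the price buyers pay.
On the curves, Pb = 4303/7 - (5/7)x and Ps = 13/9 + (1/9)x; the wedge Ps − Pb = 13 gives 13/9 + (1/9)x − (4303/7 - (5/7)x) = 13, so x' = 758.75.
Then Pb = 4303/7 − (5/7)·758.75 = 72.75 and Ps = 13/9 + (1/9)·758.75 = 85.75.
Buyers' price falls by P* − Pb = 84 − 72.75 = 11.25; sellers' price rises by Ps − P* = 85.75 − 84 = 1.75.
So producers capture 1.75/13 = 7/52 of each unit of subsidy.

Producer share = 7/52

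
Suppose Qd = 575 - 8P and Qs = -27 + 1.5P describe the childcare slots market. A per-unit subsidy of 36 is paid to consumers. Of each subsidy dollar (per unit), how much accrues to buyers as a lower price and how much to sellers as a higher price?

Pre-subsidy: 575 - 8P = -27 + 1.5P gives P* = 1204/19, Q* = 1293/19.
With the rebate, buyers effectively pay Pb = Ps − 36, where Ps is the price sellers receive.
Demand in terms of Ps becomes Qd = 575 − 8(Ps − 36) = 863 - 8Ps. Setting this equal to supply: 863 - 8Ps = -27 + 1.5Ps, so Ps = 1780/19.
Buyers pay Pb = 1780/19 − 36 = 1096/19; Q' = -27 + 1.5·(1780/19) = 2157/19.
Buyers' price falls by P* − Pb = 1204/19 − 1096/19 = 108/19; sellers' price rises by Ps − P* = 1780/19 − 1204/19 = 576/19.

Buyers gain 108/19 per unit; sellers gain 576/19 per unit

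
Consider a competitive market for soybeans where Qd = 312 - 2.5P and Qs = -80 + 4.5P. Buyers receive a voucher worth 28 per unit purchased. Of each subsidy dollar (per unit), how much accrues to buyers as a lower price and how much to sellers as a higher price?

Pre-subsidy: 312 - 2.5P = -80 + 4.5P gives P* = 56, Q* = 172.
With the rebate, buyers effectively pay Pb = Ps − 28, where Ps is the price sellers receive.
Demand in terms of Ps becomes Qd = 312 − 2.5(Ps − 28) = 382 - 2.5Ps. Setting this equal to supply: 382 - 2.5Ps = -80 + 4.5Ps, so Ps = 66.
Buyers pay Pb = 66 − 28 = 38; Q' = -80 + 4.5·66 = 217.
Buyers' price falls by P* − Pb = 56 − 38 = 18; sellers' price rises by Ps − P* = 66 − 56 = 10.

Buyers gain 18 per unit; sellers gain 10 per unit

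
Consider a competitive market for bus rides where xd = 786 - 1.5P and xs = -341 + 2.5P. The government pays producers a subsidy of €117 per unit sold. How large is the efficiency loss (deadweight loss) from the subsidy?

Deadweight loss = €6416.71875

Pre-subsidy: 786 - 1.5P = -341 + 2.5P gives P* = 281.75, x* = 363.375.
With the subsidy, sellers receive Ps = Pb + 117 for each unit, where Pb is the price buyers pay.
Supply in terms of Pb becomes xs = -341 + 2.5(Pb + 117) = -48.5 + 2.5Pb. Setting this equal to demand: 786 - 1.5Pb = -48.5 + 2.5Pb, so Pb = 208.625.
Sellers receive Ps = 208.625 + 117 = 325.625; x' = 786 − 1.5·208.625 = 473.0625.
The subsidy expands output by 473.0625 − 363.375 = 109.6875 past the efficient level; on those units the gap between marginal cost and willingness to pay runs from 0 up to 117.
DWL = ½ × 117 × 109.6875 = 6416.71875.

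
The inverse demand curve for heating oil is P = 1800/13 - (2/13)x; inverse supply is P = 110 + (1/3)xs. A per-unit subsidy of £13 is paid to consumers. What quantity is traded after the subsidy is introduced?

x' = 1617/19

Pre-subsidy: 1800/13 - (2/13)x = 110 + (1/3)x gives x* = 1110/19 and P* = 2460/19.
With the rebate, buyers effectively pay Pb = Ps − 13, where Ps is the price sellers receive.
On the curves, Pb = 1800/13 - (2/13)x and Ps = 110 + (1/3)x; the wedge Ps − Pb = 13 gives 110 + (1/3)x − (1800/13 - (2/13)x) = 13, so x' = 1617/19.
Then Pb = 1800/13 − (2/13)·(1617/19) = 2382/19 and Ps = 110 + (1/3)·(1617/19) = 2629/19.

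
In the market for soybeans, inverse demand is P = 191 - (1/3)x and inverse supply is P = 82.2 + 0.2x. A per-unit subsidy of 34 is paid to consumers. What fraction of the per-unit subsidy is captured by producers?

Pre-subsidy: 191 - (1/3)x = 82.2 + 0.2x gives x* = 204 and P* = 123.
With the rebate, buyers effectively pay Pb = Ps − 34, where Ps is the price sellers receive.
On the curves, Pb = 191 - (1/3)x and Ps = 82.2 + 0.2x; the wedge Ps − Pb = 34 gives 82.2 + 0.2x − (191 - (1/3)x) = 34, so x' = 267.75.
Then Pb = 191 − (1/3)·267.75 = 101.75 and Ps = 82.2 + 0.2·267.75 = 135.75.
Buyers' price falls by P* − Pb = 123 − 101.75 = 21.25; sellers' price rises by Ps − P* = 135.75 − 123 = 12.75.
So producers capture 12.75/34 = 0.375 of each unit of subsidy.

Producer share = 0.375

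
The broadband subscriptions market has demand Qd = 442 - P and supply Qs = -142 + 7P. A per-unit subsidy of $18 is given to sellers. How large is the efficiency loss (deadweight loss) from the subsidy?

Deadweight loss = $141.75

Pre-subsidy: 442 - P = -142 + 7P gives P* = 73, Q* = 369.
With the subsidy, sellers receive Ps = Pb + 18 for each unit, where Pb is the price buyers pay.
Supply in terms of Pb becomes Qs = -142 + 7(Pb + 18) = -16 + 7Pb. Setting this equal to demand: 442 - Pb = -16 + 7Pb, so Pb = 57.25.
Sellers receive Ps = 57.25 + 18 = 75.25; Q' = 442 − 1·57.25 = 384.75.
The subsidy expands output by 384.75 − 369 = 15.75 past the efficient level; on those units the gap between marginal cost and willingness to pay runs from 0 up to 18.
DWL = ½ × 18 × 15.75 = 141.75.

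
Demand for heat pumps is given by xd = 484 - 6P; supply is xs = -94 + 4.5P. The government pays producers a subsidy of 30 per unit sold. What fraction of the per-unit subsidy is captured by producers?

Producer share = 4/7

Pre-subsidy: 484 - 6P = -94 + 4.5P gives P* = 1156/21, x* = 1076/7.
With the subsidy, sellers receive Ps = Pb + 30 for each unit, where Pb is the price buyers pay.
Supply in terms of Pb becomes xs = -94 + 4.5(Pb + 30) = 41 + 4.5Pb. Setting this equal to demand: 484 - 6Pb = 41 + 4.5Pb, so Pb = 886/21.
Sellers receive Ps = 886/21 + 30 = 1516/21; x' = 484 − 6·(886/21) = 1616/7.
Buyers' price falls by P* − Pb = 1156/21 − 886/21 = 90/7; sellers' price rises by Ps − P* = 1516/21 − 1156/21 = 120/7.
So producers capture (120/7)/30 = 4/7 of each unit of subsidy.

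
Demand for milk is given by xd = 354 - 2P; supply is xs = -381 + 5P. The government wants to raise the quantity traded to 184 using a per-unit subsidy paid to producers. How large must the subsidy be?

Required subsidy s = 28 per unit

At x = 184, invert demand for the buyer price: Pb = (354 − 184)/2 = 85; invert supply for the seller price: Ps = (184 − (-381))/5 = 113.
The subsidy must fill the gap: s = Ps − Pb = 113 − 85 = 28.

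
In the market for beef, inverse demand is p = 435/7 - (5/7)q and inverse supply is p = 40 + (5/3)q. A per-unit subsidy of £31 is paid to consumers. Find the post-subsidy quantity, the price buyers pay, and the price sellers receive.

q' = 22.32; buyers pay £46.2; sellers receive £77.2

Pre-subsidy: 435/7 - (5/7)q = 40 + (5/3)q gives q* = 9.3 and p* = 55.5.
With the rebate, buyers effectively pay pb = ps − 31, where ps is the price sellers receive.
On the curves, pb = 435/7 - (5/7)q and ps = 40 + (5/3)q; the wedge ps − pb = 31 gives 40 + (5/3)q − (435/7 - (5/7)q) = 31, so q' = 22.32.
Then pb = 435/7 − (5/7)·22.32 = 46.2 and ps = 40 + (5/3)·22.32 = 77.2.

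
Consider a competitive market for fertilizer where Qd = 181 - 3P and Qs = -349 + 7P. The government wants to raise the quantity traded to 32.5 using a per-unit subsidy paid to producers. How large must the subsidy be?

Required subsidy s = 5 per unit

At Q = 32.5, invert demand for the buyer price: Pb = (181 − 32.5)/3 = 49.5; invert supply for the seller price: Ps = (32.5 − (-349))/7 = 54.5.
The subsidy must fill the gap: s = Ps − Pb = 54.5 − 49.5 = 5.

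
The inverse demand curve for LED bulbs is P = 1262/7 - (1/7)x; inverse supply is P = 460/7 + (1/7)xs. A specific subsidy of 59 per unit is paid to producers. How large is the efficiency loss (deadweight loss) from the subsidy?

Deadweight loss = 6091.75

Pre-subsidy: 1262/7 - (1/7)x = 460/7 + (1/7)x gives x* = 401 and P* = 123.
With the subsidy, sellers receive Ps = Pb + 59 for each unit, where Pb is the price buyers pay.
On the curves, Pb = 1262/7 - (1/7)x and Ps = 460/7 + (1/7)x; the wedge Ps − Pb = 59 gives 460/7 + (1/7)x − (1262/7 - (1/7)x) = 59, so x' = 607.5.
Then Pb = 1262/7 − (1/7)·607.5 = 93.5 and Ps = 460/7 + (1/7)·607.5 = 152.5.
The subsidy expands output by 607.5 − 401 = 206.5 past the efficient level; on those units the gap between marginal cost and willingness to pay runs from 0 up to 59.
DWL = ½ × 59 × 206.5 = 6091.75.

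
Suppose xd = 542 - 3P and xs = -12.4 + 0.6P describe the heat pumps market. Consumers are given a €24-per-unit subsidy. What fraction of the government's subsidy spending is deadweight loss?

DWL / government spending = 3/46

Pre-subsidy: 542 - 3P = -12.4 + 0.6P gives P* = 154, x* = 80.
With the rebate, buyers effectively pay Pb = Ps − 24, where Ps is the price sellers receive.
Demand in terms of Ps becomes xd = 542 − 3(Ps − 24) = 614 - 3Ps. Setting this equal to supply: 614 - 3Ps = -12.4 + 0.6Ps, so Ps = 174.
Buyers pay Pb = 174 − 24 = 150; x' = -12.4 + 0.6·174 = 92.
ΔCS = ½(80 + 92)(154 − 150) = 344; ΔPS = ½(80 + 92)(174 − 154) = 1720.
Government spending = 24 × 92 = 2208.
DWL = ½ × 24 × (92 − 80) = 144; fraction = 144 / 2208 = 3/46.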